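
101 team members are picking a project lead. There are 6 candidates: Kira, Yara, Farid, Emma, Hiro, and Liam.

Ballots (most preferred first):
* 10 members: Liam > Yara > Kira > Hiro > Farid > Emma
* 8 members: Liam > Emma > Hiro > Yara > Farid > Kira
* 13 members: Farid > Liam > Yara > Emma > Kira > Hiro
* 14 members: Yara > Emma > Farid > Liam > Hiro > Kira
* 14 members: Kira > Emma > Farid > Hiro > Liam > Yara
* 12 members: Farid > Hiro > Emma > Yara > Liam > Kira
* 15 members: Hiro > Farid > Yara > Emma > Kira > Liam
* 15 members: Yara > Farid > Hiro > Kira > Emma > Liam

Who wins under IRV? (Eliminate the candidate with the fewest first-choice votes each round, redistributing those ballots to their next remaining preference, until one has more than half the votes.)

Round 1: Kira 14, Yara 29, Farid 25, Emma 0, Hiro 15, Liam 18. Emma eliminated.
Round 2: Kira 14, Yara 29, Farid 25, Hiro 15, Liam 18. Kira eliminated.
Round 3: Yara 29, Farid 39, Hiro 15, Liam 18. Hiro eliminated.
Round 4: Yara 29, Farid 54, Liam 18. Farid has a majority (≥51).

Farid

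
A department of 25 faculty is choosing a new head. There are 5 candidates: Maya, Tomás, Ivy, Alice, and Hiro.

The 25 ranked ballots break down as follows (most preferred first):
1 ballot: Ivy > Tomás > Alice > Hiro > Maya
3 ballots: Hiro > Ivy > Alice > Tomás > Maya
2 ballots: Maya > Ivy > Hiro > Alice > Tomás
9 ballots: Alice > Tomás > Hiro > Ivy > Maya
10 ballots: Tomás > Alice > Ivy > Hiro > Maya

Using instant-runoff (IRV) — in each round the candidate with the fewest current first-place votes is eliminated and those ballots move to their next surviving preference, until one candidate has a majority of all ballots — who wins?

Round 1: Maya 2, Tomás 10, Ivy 1, Alice 9, Hiro 3. Ivy eliminated.
Round 2: Maya 2, Tomás 11, Alice 9, Hiro 3. Maya eliminated.
Round 3: Tomás 11, Alice 9, Hiro 5. Hiro eliminated.
Round 4: Tomás 11, Alice 14. Alice has a majority (≥13).

Alice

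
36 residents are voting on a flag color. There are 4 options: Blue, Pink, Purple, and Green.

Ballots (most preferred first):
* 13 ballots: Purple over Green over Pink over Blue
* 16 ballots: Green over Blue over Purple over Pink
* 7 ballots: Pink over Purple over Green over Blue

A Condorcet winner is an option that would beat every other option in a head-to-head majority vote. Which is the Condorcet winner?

Purple vs Blue: 20–16
Purple vs Pink: 29–7
Purple vs Green: 20–16
Purple beats every other option.

Purple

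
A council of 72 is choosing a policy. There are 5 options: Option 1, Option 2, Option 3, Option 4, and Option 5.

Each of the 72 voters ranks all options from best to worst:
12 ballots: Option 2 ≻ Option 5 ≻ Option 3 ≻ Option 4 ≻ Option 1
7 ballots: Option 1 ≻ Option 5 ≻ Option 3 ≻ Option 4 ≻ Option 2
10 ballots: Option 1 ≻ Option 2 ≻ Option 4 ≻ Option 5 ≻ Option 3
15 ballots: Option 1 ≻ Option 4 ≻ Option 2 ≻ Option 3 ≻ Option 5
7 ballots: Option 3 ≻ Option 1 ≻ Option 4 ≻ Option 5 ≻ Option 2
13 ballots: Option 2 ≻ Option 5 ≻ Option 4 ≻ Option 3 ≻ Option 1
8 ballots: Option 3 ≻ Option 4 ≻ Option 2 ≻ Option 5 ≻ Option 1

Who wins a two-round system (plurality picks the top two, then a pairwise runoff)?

Round 1 first-place votes: Option 1 32, Option 2 25, Option 3 15, Option 4 0, Option 5 0. Option 1 and Option 2 advance.
Runoff: Option 1 is ranked above Option 2 on 39 ballots, Option 2 above Option 1 on 33.

Option 1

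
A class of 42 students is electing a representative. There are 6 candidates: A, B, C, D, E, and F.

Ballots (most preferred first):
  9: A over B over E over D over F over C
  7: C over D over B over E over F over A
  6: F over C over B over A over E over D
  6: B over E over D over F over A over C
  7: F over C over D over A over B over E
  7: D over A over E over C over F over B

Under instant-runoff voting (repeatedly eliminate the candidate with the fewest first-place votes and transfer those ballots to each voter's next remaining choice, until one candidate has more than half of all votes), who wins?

Round 1: A 9, B 6, C 7, D 7, E 0, F 13. E eliminated.
Round 2: A 9, B 6, C 7, D 7, F 13. B eliminated.
Round 3: A 9, C 7, D 13, F 13. C eliminated.
Round 4: A 9, D 20, F 13. A eliminated.
Round 5: D 29, F 13. D has a majority (≥22).

D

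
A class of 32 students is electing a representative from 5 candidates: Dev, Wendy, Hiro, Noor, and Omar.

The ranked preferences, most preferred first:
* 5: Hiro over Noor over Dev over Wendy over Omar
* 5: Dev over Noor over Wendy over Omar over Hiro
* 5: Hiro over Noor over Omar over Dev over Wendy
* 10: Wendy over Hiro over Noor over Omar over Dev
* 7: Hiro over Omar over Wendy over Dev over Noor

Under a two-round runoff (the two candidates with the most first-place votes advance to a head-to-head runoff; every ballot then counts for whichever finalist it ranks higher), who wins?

Hiro

Round 1 first-place votes: Dev 5, Wendy 10, Hiro 17, Noor 0, Omar 0. Hiro and Wendy advance.
Runoff: Hiro is ranked above Wendy on 17 ballots, Wendy above Hiro on 15.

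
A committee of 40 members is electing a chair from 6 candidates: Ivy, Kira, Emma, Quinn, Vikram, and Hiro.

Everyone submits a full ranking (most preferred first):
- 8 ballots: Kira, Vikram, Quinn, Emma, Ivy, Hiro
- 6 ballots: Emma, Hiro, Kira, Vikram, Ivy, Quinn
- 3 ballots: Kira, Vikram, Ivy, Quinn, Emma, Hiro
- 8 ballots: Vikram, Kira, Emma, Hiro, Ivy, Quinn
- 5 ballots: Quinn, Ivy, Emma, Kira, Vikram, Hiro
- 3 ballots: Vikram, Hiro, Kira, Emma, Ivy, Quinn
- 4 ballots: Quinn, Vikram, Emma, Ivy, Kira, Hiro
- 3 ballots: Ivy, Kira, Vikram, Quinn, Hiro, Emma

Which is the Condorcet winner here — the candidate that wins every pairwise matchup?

Kira vs Ivy: 28–12
Kira vs Emma: 25–15
Kira vs Quinn: 31–9
Kira vs Vikram: 25–15
Kira vs Hiro: 31–9
Kira beats every other candidate.

Kira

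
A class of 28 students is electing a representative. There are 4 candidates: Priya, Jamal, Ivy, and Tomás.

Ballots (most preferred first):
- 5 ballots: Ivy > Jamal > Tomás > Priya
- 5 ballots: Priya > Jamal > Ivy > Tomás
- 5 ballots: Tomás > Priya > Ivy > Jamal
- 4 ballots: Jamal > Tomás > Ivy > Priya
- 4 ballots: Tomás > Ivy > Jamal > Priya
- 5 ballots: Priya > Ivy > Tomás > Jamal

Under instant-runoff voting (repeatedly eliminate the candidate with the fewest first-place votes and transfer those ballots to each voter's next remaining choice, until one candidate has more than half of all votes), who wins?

Round 1: Priya 10, Jamal 4, Ivy 5, Tomás 9. Jamal eliminated.
Round 2: Priya 10, Ivy 5, Tomás 13. Ivy eliminated.
Round 3: Priya 10, Tomás 18. Tomás has a majority (≥15).

Tomás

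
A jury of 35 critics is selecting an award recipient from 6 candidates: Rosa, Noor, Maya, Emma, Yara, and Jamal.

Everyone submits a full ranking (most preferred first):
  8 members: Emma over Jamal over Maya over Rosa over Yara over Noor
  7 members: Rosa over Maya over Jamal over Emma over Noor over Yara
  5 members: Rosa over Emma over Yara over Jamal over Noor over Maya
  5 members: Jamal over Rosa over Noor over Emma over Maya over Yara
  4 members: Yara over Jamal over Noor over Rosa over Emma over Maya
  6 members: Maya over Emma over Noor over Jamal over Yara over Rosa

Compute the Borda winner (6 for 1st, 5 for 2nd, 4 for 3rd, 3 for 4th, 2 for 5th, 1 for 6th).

Rosa: 8×3 + 7×6 + 5×6 + 5×5 + 4×3 + 6×1 = 139
Noor: 8×1 + 7×2 + 5×2 + 5×4 + 4×4 + 6×4 = 92
Maya: 8×4 + 7×5 + 5×1 + 5×2 + 4×1 + 6×6 = 122
Emma: 8×6 + 7×3 + 5×5 + 5×3 + 4×2 + 6×5 = 147
Yara: 8×2 + 7×1 + 5×4 + 5×1 + 4×6 + 6×2 = 84
Jamal: 8×5 + 7×4 + 5×3 + 5×6 + 4×5 + 6×3 = 151

Jamal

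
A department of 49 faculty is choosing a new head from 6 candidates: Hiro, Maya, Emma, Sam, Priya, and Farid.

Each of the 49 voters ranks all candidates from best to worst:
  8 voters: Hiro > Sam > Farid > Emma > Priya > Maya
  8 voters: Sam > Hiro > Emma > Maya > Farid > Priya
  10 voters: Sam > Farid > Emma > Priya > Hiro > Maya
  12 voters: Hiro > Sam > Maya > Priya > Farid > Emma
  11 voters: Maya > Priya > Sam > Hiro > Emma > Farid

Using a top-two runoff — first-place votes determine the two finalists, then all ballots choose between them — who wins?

Round 1 first-place votes: Hiro 20, Maya 11, Emma 0, Sam 18, Priya 0, Farid 0. Hiro and Sam advance.
Runoff: Hiro is ranked above Sam on 20 ballots, Sam above Hiro on 29.

Sam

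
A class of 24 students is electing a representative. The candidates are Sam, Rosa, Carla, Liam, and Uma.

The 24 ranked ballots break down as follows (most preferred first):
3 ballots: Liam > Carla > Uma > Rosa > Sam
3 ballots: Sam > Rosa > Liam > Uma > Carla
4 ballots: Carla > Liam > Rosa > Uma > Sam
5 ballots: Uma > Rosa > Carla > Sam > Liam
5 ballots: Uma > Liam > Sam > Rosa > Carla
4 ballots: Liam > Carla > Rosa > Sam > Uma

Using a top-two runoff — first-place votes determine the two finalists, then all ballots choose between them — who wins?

Liam

Round 1 first-place votes: Sam 3, Rosa 0, Carla 4, Liam 7, Uma 10. Uma and Liam advance.
Runoff: Uma is ranked above Liam on 10 ballots, Liam above Uma on 14.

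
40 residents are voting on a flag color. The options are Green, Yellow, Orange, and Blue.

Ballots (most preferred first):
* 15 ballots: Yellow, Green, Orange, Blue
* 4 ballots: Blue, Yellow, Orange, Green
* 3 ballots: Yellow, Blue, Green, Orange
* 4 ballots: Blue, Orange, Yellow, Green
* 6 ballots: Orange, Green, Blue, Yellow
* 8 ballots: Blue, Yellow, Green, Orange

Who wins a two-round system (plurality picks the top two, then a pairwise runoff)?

Round 1 first-place votes: Green 0, Yellow 18, Orange 6, Blue 16. Yellow and Blue advance.
Runoff: Yellow is ranked above Blue on 18 ballots, Blue above Yellow on 22.

Blue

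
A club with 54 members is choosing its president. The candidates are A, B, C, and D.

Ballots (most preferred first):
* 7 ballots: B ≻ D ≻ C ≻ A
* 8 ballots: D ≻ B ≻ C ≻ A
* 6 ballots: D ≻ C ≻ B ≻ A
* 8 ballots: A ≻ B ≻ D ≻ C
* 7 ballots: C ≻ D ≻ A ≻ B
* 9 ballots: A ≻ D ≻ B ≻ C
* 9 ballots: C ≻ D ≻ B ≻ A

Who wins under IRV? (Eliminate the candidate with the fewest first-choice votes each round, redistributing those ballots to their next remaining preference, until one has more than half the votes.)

Round 1: A 17, B 7, C 16, D 14. B eliminated.
Round 2: A 17, C 16, D 21. C eliminated.
Round 3: A 17, D 37. D has a majority (≥28).

D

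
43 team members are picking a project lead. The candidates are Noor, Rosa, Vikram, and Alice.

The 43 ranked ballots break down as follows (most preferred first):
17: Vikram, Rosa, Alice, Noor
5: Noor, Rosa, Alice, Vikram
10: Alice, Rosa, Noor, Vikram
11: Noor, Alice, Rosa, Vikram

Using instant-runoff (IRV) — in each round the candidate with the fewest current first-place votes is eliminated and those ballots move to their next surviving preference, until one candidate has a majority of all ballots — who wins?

Round 1: Noor 16, Rosa 0, Vikram 17, Alice 10. Rosa eliminated.
Round 2: Noor 16, Vikram 17, Alice 10. Alice eliminated.
Round 3: Noor 26, Vikram 17. Noor has a majority (≥22).

Noor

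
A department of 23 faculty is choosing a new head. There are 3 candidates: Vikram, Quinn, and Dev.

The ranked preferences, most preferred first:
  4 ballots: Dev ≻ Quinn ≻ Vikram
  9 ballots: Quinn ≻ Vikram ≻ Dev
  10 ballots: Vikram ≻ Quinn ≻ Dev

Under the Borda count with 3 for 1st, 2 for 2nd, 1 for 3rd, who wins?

Quinn

Vikram: 4×1 + 9×2 + 10×3 = 52
Quinn: 4×2 + 9×3 + 10×2 = 55
Dev: 4×3 + 9×1 + 10×1 = 31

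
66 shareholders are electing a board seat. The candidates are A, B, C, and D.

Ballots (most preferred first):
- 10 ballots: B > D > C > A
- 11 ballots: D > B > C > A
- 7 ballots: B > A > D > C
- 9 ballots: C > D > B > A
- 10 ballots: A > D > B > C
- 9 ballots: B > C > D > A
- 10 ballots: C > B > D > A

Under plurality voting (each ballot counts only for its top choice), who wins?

B

First-place votes: A 10, B 26, C 19, D 11.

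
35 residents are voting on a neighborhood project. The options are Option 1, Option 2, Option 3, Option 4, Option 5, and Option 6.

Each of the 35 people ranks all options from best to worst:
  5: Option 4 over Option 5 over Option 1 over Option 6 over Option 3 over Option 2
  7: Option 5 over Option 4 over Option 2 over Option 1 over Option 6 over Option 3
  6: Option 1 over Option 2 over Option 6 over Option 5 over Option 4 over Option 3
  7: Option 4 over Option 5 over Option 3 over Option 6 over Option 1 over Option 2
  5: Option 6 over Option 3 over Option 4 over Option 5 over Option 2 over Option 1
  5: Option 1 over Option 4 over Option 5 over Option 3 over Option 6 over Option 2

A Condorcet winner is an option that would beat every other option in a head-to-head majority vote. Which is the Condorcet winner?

Option 4 vs Option 1: 24–11
Option 4 vs Option 2: 29–6
Option 4 vs Option 3: 30–5
Option 4 vs Option 5: 22–13
Option 4 vs Option 6: 24–11
Option 4 beats every other option.

Option 4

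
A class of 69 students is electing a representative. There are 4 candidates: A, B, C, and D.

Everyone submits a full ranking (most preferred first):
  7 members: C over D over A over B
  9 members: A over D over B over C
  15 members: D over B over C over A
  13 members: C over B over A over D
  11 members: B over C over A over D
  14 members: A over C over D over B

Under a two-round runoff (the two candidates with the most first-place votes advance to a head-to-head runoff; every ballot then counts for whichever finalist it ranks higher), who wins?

Round 1 first-place votes: A 23, B 11, C 20, D 15. A and C advance.
Runoff: A is ranked above C on 23 ballots, C above A on 46.

C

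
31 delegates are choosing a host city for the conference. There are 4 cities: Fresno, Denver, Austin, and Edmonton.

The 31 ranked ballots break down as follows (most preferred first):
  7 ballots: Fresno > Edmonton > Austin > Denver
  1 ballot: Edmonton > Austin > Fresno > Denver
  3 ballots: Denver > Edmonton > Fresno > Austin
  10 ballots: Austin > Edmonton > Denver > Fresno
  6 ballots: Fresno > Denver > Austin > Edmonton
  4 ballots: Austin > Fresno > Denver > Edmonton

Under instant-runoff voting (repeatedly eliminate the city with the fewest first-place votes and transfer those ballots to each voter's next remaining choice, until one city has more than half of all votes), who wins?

Round 1: Fresno 13, Denver 3, Austin 14, Edmonton 1. Edmonton eliminated.
Round 2: Fresno 13, Denver 3, Austin 15. Denver eliminated.
Round 3: Fresno 16, Austin 15. Fresno has a majority (≥16).

Fresno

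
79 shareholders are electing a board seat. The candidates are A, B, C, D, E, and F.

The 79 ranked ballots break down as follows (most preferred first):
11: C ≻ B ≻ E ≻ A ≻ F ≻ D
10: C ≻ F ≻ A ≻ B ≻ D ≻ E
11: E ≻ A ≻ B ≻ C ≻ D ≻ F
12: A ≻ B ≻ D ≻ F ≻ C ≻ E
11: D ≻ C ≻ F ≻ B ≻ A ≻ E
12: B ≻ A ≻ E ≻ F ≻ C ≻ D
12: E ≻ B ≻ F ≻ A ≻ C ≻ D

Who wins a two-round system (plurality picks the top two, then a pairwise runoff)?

Round 1 first-place votes: A 12, B 12, C 21, D 11, E 23, F 0. E and C advance.
Runoff: E is ranked above C on 35 ballots, C above E on 44.

C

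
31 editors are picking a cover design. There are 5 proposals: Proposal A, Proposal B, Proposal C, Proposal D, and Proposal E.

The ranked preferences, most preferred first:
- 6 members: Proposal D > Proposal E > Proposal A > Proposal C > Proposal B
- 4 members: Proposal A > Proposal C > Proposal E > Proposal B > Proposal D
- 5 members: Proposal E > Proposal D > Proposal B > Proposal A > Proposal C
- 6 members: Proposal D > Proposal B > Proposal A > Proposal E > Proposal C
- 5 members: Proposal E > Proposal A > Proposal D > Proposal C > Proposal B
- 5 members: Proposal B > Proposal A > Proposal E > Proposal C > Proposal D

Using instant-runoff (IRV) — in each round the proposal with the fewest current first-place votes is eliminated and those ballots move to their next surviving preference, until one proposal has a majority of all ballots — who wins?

Round 1: Proposal A 4, Proposal B 5, Proposal C 0, Proposal D 12, Proposal E 10. Proposal C eliminated.
Round 2: Proposal A 4, Proposal B 5, Proposal D 12, Proposal E 10. Proposal A eliminated.
Round 3: Proposal B 5, Proposal D 12, Proposal E 14. Proposal B eliminated.
Round 4: Proposal D 12, Proposal E 19. Proposal E has a majority (≥16).

Proposal E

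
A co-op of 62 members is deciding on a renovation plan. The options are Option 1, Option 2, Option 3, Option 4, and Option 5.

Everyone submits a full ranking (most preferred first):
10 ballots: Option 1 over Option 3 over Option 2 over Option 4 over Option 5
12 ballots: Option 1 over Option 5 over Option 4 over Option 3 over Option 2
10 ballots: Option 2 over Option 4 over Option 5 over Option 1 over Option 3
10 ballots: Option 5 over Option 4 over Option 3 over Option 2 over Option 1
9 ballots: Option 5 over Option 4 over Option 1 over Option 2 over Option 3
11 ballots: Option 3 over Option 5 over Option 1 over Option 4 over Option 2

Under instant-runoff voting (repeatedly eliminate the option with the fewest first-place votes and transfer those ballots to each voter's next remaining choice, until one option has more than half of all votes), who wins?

Option 5

Round 1: Option 1 22, Option 2 10, Option 3 11, Option 4 0, Option 5 19. Option 4 eliminated.
Round 2: Option 1 22, Option 2 10, Option 3 11, Option 5 19. Option 2 eliminated.
Round 3: Option 1 22, Option 3 11, Option 5 29. Option 3 eliminated.
Round 4: Option 1 22, Option 5 40. Option 5 has a majority (≥32).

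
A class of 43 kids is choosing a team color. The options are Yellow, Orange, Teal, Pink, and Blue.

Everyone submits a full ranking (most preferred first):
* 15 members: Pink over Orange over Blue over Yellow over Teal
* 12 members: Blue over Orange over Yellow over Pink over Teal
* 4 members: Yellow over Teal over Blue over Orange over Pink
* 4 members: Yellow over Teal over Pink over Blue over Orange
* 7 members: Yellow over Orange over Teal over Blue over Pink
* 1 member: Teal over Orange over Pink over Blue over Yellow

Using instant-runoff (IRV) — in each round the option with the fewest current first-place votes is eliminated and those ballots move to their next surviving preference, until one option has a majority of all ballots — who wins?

Yellow

Round 1: Yellow 15, Orange 0, Teal 1, Pink 15, Blue 12. Orange eliminated.
Round 2: Yellow 15, Teal 1, Pink 15, Blue 12. Teal eliminated.
Round 3: Yellow 15, Pink 16, Blue 12. Blue eliminated.
Round 4: Yellow 27, Pink 16. Yellow has a majority (≥22).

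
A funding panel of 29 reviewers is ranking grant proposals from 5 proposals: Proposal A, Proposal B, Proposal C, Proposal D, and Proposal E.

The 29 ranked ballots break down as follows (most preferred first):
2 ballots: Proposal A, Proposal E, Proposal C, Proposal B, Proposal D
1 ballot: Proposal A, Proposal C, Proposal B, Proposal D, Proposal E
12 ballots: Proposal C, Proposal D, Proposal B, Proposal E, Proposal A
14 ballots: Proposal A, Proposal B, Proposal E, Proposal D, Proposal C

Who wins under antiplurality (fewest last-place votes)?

Proposal B

Last-place votes: Proposal A 12, Proposal B 0, Proposal C 14, Proposal D 2, Proposal E 1.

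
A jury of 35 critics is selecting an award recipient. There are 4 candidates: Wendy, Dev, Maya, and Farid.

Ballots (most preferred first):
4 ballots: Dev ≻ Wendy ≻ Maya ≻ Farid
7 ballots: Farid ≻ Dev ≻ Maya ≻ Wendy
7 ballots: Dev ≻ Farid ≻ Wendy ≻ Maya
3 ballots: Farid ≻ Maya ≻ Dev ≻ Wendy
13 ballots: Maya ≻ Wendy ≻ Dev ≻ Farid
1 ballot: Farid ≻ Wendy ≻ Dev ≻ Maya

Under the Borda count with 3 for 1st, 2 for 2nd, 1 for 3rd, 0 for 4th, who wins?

Dev

Wendy: 4×2 + 7×0 + 7×1 + 3×0 + 13×2 + 1×2 = 43
Dev: 4×3 + 7×2 + 7×3 + 3×1 + 13×1 + 1×1 = 64
Maya: 4×1 + 7×1 + 7×0 + 3×2 + 13×3 + 1×0 = 56
Farid: 4×0 + 7×3 + 7×2 + 3×3 + 13×0 + 1×3 = 47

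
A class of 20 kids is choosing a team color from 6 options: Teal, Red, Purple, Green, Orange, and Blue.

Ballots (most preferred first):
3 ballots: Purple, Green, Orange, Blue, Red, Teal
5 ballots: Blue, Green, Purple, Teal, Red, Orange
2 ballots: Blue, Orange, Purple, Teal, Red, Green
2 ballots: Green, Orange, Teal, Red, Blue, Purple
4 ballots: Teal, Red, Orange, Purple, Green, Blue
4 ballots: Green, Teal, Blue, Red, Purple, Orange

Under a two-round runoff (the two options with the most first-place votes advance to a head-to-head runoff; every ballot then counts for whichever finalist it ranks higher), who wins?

Green

Round 1 first-place votes: Teal 4, Red 0, Purple 3, Green 6, Orange 0, Blue 7. Blue and Green advance.
Runoff: Blue is ranked above Green on 7 ballots, Green above Blue on 13.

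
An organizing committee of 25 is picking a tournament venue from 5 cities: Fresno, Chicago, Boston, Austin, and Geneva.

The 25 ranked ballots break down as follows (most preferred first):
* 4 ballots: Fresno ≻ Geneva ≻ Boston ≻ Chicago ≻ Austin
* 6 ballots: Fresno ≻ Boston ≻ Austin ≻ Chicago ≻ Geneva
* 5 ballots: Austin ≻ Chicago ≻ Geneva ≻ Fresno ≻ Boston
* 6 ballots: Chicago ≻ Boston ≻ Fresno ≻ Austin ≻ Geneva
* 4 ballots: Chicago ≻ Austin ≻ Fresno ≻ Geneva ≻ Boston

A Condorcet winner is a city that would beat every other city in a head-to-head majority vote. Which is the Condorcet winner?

Chicago vs Fresno: 15–10
Chicago vs Boston: 15–10
Chicago vs Austin: 14–11
Chicago vs Geneva: 21–4
Chicago beats every other city.

Chicago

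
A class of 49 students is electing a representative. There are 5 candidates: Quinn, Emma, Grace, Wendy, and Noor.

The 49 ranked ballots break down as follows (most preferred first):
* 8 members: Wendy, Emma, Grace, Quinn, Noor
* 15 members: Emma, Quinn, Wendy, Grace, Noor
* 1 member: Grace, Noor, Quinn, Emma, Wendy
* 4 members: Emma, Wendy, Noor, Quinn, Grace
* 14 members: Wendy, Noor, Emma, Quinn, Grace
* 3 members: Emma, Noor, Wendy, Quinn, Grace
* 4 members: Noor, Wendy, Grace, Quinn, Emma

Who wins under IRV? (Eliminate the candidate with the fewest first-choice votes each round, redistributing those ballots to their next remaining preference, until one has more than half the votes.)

Wendy

Round 1: Quinn 0, Emma 22, Grace 1, Wendy 22, Noor 4. Quinn eliminated.
Round 2: Emma 22, Grace 1, Wendy 22, Noor 4. Grace eliminated.
Round 3: Emma 22, Wendy 22, Noor 5. Noor eliminated.
Round 4: Emma 23, Wendy 26. Wendy has a majority (≥25).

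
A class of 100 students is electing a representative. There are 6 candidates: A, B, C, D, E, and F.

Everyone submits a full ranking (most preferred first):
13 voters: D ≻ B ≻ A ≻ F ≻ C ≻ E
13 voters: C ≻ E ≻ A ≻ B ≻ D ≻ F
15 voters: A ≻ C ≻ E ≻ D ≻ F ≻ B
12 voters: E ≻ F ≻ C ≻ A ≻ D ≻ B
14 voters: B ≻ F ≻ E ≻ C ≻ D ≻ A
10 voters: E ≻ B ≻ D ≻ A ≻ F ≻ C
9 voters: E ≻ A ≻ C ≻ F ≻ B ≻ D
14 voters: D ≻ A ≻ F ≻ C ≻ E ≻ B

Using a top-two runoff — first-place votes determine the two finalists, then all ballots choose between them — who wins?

E

Round 1 first-place votes: A 15, B 14, C 13, D 27, E 31, F 0. E and D advance.
Runoff: E is ranked above D on 73 ballots, D above E on 27.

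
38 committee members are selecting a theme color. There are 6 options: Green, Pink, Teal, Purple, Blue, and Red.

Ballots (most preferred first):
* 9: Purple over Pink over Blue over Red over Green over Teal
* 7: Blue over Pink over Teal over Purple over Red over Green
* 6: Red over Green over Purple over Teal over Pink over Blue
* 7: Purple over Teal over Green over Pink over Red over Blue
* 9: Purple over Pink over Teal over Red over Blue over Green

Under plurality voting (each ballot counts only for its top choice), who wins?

Purple

First-place votes: Green 0, Pink 0, Teal 0, Purple 25, Blue 7, Red 6.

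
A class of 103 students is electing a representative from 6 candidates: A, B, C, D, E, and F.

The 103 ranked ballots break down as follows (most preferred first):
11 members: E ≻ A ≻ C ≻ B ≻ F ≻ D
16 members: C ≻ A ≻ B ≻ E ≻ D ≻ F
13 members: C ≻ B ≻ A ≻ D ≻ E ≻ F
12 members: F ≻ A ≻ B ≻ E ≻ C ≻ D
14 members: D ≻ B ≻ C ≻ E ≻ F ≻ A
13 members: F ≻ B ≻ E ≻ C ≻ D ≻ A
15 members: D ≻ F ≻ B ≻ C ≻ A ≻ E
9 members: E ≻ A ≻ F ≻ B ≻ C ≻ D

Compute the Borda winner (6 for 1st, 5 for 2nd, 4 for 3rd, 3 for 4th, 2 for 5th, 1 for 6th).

A: 11×5 + 16×5 + 13×4 + 12×5 + 14×1 + 13×1 + 15×2 + 9×5 = 349
B: 11×3 + 16×4 + 13×5 + 12×4 + 14×5 + 13×5 + 15×4 + 9×3 = 432
C: 11×4 + 16×6 + 13×6 + 12×2 + 14×4 + 13×3 + 15×3 + 9×2 = 400
D: 11×1 + 16×2 + 13×3 + 12×1 + 14×6 + 13×2 + 15×6 + 9×1 = 303
E: 11×6 + 16×3 + 13×2 + 12×3 + 14×3 + 13×4 + 15×1 + 9×6 = 339
F: 11×2 + 16×1 + 13×1 + 12×6 + 14×2 + 13×6 + 15×5 + 9×4 = 340

B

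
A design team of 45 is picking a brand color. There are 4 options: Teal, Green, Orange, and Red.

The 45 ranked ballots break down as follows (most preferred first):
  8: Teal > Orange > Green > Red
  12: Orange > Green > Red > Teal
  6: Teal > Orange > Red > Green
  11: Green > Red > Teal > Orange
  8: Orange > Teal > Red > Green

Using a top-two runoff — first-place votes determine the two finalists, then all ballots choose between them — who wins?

Teal

Round 1 first-place votes: Teal 14, Green 11, Orange 20, Red 0. Orange and Teal advance.
Runoff: Orange is ranked above Teal on 20 ballots, Teal above Orange on 25.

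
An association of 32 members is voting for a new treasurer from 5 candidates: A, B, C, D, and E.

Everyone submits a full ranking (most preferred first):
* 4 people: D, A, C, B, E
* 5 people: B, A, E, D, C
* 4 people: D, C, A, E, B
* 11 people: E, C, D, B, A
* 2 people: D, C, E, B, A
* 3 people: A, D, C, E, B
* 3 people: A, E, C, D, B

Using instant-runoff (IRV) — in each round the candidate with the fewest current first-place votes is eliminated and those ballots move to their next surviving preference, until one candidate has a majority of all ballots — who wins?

Round 1: A 6, B 5, C 0, D 10, E 11. C eliminated.
Round 2: A 6, B 5, D 10, E 11. B eliminated.
Round 3: A 11, D 10, E 11. D eliminated.
Round 4: A 19, E 13. A has a majority (≥17).

A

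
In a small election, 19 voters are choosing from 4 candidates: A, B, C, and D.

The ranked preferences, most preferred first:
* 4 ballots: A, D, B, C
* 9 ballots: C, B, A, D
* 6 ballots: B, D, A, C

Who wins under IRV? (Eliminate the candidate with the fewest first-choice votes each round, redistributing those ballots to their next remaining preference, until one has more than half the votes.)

B

Round 1: A 4, B 6, C 9, D 0. D eliminated.
Round 2: A 4, B 6, C 9. A eliminated.
Round 3: B 10, C 9. B has a majority (≥10).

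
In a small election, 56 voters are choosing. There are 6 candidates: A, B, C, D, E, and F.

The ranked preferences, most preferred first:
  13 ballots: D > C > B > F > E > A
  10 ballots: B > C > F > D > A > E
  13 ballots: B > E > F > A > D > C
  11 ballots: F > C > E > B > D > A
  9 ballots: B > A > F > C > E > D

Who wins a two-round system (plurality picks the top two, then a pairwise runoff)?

Round 1 first-place votes: A 0, B 32, C 0, D 13, E 0, F 11. B and D advance.
Runoff: B is ranked above D on 43 ballots, D above B on 13.

B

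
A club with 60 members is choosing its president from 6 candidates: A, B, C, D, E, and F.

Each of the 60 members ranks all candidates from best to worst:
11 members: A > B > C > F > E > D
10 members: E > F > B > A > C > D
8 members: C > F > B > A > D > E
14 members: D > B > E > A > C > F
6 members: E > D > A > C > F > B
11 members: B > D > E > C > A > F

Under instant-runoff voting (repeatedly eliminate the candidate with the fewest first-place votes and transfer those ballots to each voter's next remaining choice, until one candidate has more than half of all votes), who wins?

Round 1: A 11, B 11, C 8, D 14, E 16, F 0. F eliminated.
Round 2: A 11, B 11, C 8, D 14, E 16. C eliminated.
Round 3: A 11, B 19, D 14, E 16. A eliminated.
Round 4: B 30, D 14, E 16. D eliminated.
Round 5: B 44, E 16. B has a majority (≥31).

B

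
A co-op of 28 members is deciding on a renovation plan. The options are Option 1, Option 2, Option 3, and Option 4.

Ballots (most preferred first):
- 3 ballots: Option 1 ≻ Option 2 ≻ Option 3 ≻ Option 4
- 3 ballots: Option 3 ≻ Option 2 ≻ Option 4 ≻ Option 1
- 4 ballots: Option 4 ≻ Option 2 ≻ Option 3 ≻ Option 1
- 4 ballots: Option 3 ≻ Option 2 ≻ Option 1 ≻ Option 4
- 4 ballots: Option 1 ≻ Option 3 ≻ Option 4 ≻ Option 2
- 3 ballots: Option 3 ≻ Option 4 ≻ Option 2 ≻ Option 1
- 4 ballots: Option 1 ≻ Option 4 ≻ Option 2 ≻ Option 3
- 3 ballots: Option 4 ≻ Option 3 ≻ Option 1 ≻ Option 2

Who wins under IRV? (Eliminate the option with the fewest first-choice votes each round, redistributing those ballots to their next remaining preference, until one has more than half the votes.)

Option 3

Round 1: Option 1 11, Option 2 0, Option 3 10, Option 4 7. Option 2 eliminated.
Round 2: Option 1 11, Option 3 10, Option 4 7. Option 4 eliminated.
Round 3: Option 1 11, Option 3 17. Option 3 has a majority (≥15).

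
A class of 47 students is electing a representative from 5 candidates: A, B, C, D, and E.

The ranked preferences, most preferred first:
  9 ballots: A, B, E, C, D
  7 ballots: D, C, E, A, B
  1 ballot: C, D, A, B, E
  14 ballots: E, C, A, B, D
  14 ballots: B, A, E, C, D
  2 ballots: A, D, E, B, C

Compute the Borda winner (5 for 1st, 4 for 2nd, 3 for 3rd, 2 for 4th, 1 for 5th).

A

A: 9×5 + 7×2 + 1×3 + 14×3 + 14×4 + 2×5 = 170
B: 9×4 + 7×1 + 1×2 + 14×2 + 14×5 + 2×2 = 147
C: 9×2 + 7×4 + 1×5 + 14×4 + 14×2 + 2×1 = 137
D: 9×1 + 7×5 + 1×4 + 14×1 + 14×1 + 2×4 = 84
E: 9×3 + 7×3 + 1×1 + 14×5 + 14×3 + 2×3 = 167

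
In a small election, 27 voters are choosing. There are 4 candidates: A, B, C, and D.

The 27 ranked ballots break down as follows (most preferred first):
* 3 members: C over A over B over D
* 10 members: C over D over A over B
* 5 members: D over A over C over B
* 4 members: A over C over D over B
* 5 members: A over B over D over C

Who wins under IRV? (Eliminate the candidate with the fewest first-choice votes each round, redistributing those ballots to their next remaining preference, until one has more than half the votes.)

Round 1: A 9, B 0, C 13, D 5. B eliminated.
Round 2: A 9, C 13, D 5. D eliminated.
Round 3: A 14, C 13. A has a majority (≥14).

A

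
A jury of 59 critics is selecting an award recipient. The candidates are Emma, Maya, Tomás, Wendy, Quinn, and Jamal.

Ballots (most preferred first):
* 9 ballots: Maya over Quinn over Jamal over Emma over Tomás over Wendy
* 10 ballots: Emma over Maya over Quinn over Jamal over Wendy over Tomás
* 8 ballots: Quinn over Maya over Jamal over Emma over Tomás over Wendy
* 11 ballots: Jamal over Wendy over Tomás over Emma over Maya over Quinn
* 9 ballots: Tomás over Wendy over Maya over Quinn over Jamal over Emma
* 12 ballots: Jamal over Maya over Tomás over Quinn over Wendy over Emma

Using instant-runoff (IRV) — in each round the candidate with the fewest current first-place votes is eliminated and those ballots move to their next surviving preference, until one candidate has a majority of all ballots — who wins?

Round 1: Emma 10, Maya 9, Tomás 9, Wendy 0, Quinn 8, Jamal 23. Wendy eliminated.
Round 2: Emma 10, Maya 9, Tomás 9, Quinn 8, Jamal 23. Quinn eliminated.
Round 3: Emma 10, Maya 17, Tomás 9, Jamal 23. Tomás eliminated.
Round 4: Emma 10, Maya 26, Jamal 23. Emma eliminated.
Round 5: Maya 36, Jamal 23. Maya has a majority (≥30).

Maya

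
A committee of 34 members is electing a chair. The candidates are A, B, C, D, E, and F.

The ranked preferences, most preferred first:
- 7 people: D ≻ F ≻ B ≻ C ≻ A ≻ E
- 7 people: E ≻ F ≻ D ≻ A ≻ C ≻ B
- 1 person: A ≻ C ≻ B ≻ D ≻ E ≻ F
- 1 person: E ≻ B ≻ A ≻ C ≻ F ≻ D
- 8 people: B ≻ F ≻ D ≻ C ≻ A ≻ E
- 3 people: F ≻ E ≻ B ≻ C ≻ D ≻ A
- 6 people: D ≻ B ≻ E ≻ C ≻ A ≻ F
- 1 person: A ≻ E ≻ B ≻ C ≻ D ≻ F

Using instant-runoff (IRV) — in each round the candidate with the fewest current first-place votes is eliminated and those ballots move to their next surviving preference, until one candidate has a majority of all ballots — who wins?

Round 1: A 2, B 8, C 0, D 13, E 8, F 3. C eliminated.
Round 2: A 2, B 8, D 13, E 8, F 3. A eliminated.
Round 3: B 9, D 13, E 9, F 3. F eliminated.
Round 4: B 9, D 13, E 12. B eliminated.
Round 5: D 22, E 12. D has a majority (≥18).

D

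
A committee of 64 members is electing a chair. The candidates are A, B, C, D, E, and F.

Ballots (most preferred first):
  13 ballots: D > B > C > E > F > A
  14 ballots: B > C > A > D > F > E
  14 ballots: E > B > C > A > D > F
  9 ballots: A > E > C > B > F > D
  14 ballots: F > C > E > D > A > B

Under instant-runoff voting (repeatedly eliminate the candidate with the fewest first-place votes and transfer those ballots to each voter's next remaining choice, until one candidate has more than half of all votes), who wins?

Round 1: A 9, B 14, C 0, D 13, E 14, F 14. C eliminated.
Round 2: A 9, B 14, D 13, E 14, F 14. A eliminated.
Round 3: B 14, D 13, E 23, F 14. D eliminated.
Round 4: B 27, E 23, F 14. F eliminated.
Round 5: B 27, E 37. E has a majority (≥33).

E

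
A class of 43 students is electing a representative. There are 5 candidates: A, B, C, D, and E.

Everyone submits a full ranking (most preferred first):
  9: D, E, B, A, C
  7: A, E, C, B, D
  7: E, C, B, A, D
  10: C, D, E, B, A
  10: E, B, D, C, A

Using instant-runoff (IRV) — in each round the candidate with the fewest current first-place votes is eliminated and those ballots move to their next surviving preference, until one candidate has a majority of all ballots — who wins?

E

Round 1: A 7, B 0, C 10, D 9, E 17. B eliminated.
Round 2: A 7, C 10, D 9, E 17. A eliminated.
Round 3: C 10, D 9, E 24. E has a majority (≥22).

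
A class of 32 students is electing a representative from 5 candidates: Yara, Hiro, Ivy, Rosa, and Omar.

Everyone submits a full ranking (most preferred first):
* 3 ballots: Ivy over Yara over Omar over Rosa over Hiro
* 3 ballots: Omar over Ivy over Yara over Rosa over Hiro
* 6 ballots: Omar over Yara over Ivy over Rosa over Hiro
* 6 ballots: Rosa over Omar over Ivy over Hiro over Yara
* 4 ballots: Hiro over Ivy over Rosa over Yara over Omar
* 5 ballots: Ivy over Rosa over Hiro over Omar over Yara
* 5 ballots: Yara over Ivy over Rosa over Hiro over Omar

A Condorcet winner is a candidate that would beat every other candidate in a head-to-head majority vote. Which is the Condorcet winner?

Ivy vs Yara: 21–11
Ivy vs Hiro: 28–4
Ivy vs Rosa: 26–6
Ivy vs Omar: 17–15
Ivy beats every other candidate.

Ivy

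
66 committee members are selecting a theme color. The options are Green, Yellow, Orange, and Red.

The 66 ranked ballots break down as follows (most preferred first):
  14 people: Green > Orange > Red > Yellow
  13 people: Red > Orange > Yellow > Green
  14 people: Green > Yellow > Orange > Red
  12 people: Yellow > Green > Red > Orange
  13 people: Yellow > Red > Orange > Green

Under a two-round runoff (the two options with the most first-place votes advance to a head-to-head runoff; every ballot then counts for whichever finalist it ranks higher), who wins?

Yellow

Round 1 first-place votes: Green 28, Yellow 25, Orange 0, Red 13. Green and Yellow advance.
Runoff: Green is ranked above Yellow on 28 ballots, Yellow above Green on 38.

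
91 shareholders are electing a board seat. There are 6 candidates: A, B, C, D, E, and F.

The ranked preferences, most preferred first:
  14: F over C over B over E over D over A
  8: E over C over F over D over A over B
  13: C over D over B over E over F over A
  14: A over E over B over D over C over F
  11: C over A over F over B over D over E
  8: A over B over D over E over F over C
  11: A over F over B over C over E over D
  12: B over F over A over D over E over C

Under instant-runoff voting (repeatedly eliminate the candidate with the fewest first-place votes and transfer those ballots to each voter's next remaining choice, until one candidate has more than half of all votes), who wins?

C

Round 1: A 33, B 12, C 24, D 0, E 8, F 14. D eliminated.
Round 2: A 33, B 12, C 24, E 8, F 14. E eliminated.
Round 3: A 33, B 12, C 32, F 14. B eliminated.
Round 4: A 33, C 32, F 26. F eliminated.
Round 5: A 45, C 46. C has a majority (≥46).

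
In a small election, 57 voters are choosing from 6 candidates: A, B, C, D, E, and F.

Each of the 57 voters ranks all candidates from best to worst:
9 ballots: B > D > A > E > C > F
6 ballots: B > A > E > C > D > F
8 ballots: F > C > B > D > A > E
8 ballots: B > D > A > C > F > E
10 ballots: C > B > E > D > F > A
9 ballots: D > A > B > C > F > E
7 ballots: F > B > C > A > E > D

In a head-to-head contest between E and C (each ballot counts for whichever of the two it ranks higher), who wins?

E is ranked above C on 15 ballots; C above E on 42.

C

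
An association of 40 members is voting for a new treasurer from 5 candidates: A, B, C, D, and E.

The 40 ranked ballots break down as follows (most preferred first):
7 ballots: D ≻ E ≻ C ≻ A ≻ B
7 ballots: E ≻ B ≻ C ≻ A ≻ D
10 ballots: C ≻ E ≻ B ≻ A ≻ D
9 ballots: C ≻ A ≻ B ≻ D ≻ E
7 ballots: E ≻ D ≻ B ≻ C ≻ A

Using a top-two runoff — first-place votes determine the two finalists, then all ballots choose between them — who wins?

Round 1 first-place votes: A 0, B 0, C 19, D 7, E 14. C and E advance.
Runoff: C is ranked above E on 19 ballots, E above C on 21.

E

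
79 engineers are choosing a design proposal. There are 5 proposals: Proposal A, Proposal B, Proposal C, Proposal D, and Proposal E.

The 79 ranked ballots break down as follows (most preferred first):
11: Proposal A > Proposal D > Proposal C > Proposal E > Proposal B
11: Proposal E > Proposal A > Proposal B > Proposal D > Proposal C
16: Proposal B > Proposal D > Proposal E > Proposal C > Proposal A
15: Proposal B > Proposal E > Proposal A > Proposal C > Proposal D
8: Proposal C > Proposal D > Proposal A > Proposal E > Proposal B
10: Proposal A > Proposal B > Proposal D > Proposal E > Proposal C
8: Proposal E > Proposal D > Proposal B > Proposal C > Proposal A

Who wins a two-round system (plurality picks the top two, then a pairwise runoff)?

Round 1 first-place votes: Proposal A 21, Proposal B 31, Proposal C 8, Proposal D 0, Proposal E 19. Proposal B and Proposal A advance.
Runoff: Proposal B is ranked above Proposal A on 39 ballots, Proposal A above Proposal B on 40.

Proposal A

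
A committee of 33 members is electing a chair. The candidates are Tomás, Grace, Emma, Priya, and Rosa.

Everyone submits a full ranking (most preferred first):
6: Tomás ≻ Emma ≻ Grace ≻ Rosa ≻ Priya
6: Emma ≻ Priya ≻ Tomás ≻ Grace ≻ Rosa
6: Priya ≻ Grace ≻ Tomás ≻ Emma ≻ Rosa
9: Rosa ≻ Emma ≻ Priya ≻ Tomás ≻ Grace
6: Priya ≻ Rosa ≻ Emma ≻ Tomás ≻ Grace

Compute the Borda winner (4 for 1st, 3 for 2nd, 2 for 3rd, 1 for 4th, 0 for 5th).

Tomás: 6×4 + 6×2 + 6×2 + 9×1 + 6×1 = 63
Grace: 6×2 + 6×1 + 6×3 + 9×0 + 6×0 = 36
Emma: 6×3 + 6×4 + 6×1 + 9×3 + 6×2 = 87
Priya: 6×0 + 6×3 + 6×4 + 9×2 + 6×4 = 84
Rosa: 6×1 + 6×0 + 6×0 + 9×4 + 6×3 = 60

Emma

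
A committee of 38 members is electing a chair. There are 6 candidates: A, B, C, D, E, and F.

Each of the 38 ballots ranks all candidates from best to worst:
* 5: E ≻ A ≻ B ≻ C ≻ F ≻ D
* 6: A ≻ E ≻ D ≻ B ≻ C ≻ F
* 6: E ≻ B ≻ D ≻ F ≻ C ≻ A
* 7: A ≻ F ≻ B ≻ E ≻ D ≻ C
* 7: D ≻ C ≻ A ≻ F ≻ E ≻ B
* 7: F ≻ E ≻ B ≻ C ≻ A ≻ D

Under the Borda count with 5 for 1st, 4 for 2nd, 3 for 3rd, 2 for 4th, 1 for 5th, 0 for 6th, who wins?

E

A: 5×4 + 6×5 + 6×0 + 7×5 + 7×3 + 7×1 = 113
B: 5×3 + 6×2 + 6×4 + 7×3 + 7×0 + 7×3 = 93
C: 5×2 + 6×1 + 6×1 + 7×0 + 7×4 + 7×2 = 64
D: 5×0 + 6×3 + 6×3 + 7×1 + 7×5 + 7×0 = 78
E: 5×5 + 6×4 + 6×5 + 7×2 + 7×1 + 7×4 = 128
F: 5×1 + 6×0 + 6×2 + 7×4 + 7×2 + 7×5 = 94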